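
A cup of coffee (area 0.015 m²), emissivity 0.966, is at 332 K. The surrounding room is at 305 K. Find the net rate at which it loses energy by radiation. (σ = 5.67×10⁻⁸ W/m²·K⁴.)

Q ≈ 2.87 W

Q = εσA(T⁴ − T_s⁴). T⁴ − T_s⁴ = (332)⁴ − (305)⁴ = 1.21×10^10 − 8.65×10^9 = 3.50×10^9 K⁴.
Q = 0.966 × 5.67×10⁻⁸ × 0.0150 × 3.50×10^9 = 2.87 W.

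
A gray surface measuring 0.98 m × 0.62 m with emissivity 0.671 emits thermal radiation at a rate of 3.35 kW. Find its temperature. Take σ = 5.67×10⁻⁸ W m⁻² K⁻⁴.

T ≈ 617 K

A = 0.98 × 0.62 = 0.608 m².
From P = εσAT⁴, T = (P / εσA)^(1/4) = (3350 / (0.671 × 5.67×10⁻⁸ × 0.608))^(1/4).
T = (1.45×10^11)^(1/4) = 617 K.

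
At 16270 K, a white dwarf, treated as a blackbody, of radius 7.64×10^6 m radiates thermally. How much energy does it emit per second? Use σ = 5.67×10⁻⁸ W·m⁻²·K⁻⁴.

P ≈ 2.91×10^24 W

A = 4πr² = 4π × (7.64×10^6)² = 7.33×10^14 m².
P = σAT⁴ = 5.67×10⁻⁸ × 7.33×10^14 × (16270)⁴ = 5.67×10⁻⁸ × 7.33×10^14 × 7.01×10^16.
P = 2.91×10^24 W.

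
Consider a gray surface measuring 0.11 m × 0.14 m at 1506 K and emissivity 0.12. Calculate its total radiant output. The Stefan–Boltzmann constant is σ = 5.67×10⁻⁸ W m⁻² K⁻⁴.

P ≈ 539 W

A = 0.11 × 0.14 = 0.0154 m².
Stefan–Boltzmann: P = εσAT⁴ = 0.12 × 5.67×10⁻⁸ × 0.0154 × (1506)⁴ = 0.12 × 5.67×10⁻⁸ × 0.0154 × 5.14×10^12.
P = 539 W.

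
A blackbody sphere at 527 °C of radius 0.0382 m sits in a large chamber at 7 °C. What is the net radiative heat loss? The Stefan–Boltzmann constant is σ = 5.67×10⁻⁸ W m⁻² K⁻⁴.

A = 4πr² = 4π × (0.0382)² = 0.0183 m².
Convert: 527 °C = 800 K; 7 °C = 280 K.
Q = σA(T⁴ − T_s⁴). T⁴ − T_s⁴ = (800)⁴ − (280)⁴ = 4.10×10^11 − 6.15×10^9 = 4.03×10^11 K⁴.
Q = 5.67×10⁻⁸ × 0.0183 × 4.03×10^11 = 419 W.

Q ≈ 419 W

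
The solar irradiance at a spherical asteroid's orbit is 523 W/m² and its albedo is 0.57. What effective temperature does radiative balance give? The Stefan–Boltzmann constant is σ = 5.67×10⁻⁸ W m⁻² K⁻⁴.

Power absorbed = (1−a)S·πR²; power emitted = 4πR²σT⁴. Equating and cancelling πR²:
T = ((1−a)S / 4σ)^(1/4) = (225 / (4 × 5.67×10⁻⁸))^(1/4) = (9.92×10^8)^(1/4).
T = 177 K.

T ≈ 177 K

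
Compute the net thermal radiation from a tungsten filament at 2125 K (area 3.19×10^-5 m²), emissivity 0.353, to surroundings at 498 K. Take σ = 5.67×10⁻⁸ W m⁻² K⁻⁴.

Q = εσA(T⁴ − T_s⁴). T⁴ − T_s⁴ = (2125)⁴ − (498)⁴ = 2.04×10^13 − 6.15×10^10 = 2.03×10^13 K⁴.
Q = 0.353 × 5.67×10⁻⁸ × 3.19×10^-5 × 2.03×10^13 = 13.0 W.

Q ≈ 13.0 W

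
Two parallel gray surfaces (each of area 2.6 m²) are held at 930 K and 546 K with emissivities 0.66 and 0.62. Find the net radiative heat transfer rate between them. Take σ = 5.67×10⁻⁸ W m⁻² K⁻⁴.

Q ≈ 45700 W

For two large parallel gray plates, q = σ(T₁⁴ − T₂⁴) / (1/ε₁ + 1/ε₂ − 1).
1/ε₁ + 1/ε₂ − 1 = 1/0.66 + 1/0.62 − 1 = 2.128.
T₁⁴ − T₂⁴ = 7.48×10^11 − 8.89×10^10 = 6.59×10^11 K⁴.
q = 5.67×10⁻⁸ × 6.59×10^11 / 2.128 = 17600 W/m².
Q = q·A = 17600 × 2.6 = 45700 W.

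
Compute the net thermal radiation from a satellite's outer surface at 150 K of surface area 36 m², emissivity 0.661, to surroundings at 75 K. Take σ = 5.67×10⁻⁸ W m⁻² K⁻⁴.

Q = εσA(T⁴ − T_s⁴). T⁴ − T_s⁴ = (150)⁴ − (75)⁴ = 5.06×10^8 − 3.16×10^7 = 4.75×10^8 K⁴.
Q = 0.661 × 5.67×10⁻⁸ × 36.0 × 4.75×10^8 = 640 W.

Q ≈ 640 W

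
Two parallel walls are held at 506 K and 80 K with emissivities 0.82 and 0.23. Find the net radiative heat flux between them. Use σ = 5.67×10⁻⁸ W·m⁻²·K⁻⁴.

For two large parallel gray plates, q = σ(T₁⁴ − T₂⁴) / (1/ε₁ + 1/ε₂ − 1).
1/ε₁ + 1/ε₂ − 1 = 1/0.82 + 1/0.23 − 1 = 4.567.
T₁⁴ − T₂⁴ = 6.56×10^10 − 4.10×10^7 = 6.55×10^10 K⁴.
q = 5.67×10⁻⁸ × 6.55×10^10 / 4.567 = 813 W/m².

q ≈ 813 W/m²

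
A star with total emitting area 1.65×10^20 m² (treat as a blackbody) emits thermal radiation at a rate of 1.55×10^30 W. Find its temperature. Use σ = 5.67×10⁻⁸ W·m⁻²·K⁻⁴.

From P = σAT⁴, T = (P / σA)^(1/4) = (1.55×10^30 / (5.67×10⁻⁸ × 1.65×10^20))^(1/4).
T = (1.66×10^17)^(1/4) = 20200 K.

T ≈ 20200 K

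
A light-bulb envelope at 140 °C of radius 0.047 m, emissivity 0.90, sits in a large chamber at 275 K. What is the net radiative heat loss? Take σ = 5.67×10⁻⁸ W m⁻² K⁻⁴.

Q ≈ 33.1 W

A = 4πr² = 4π × (0.047)² = 0.0278 m².
Convert: 140 °C = 413 K.
Q = εσA(T⁴ − T_s⁴). T⁴ − T_s⁴ = (413)⁴ − (275)⁴ = 2.91×10^10 − 5.72×10^9 = 2.34×10^10 K⁴.
Q = 0.90 × 5.67×10⁻⁸ × 0.0278 × 2.34×10^10 = 33.1 W.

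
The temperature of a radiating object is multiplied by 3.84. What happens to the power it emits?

factor ≈ 217

P ∝ T⁴, so the power scales as (3.84)⁴ = 217.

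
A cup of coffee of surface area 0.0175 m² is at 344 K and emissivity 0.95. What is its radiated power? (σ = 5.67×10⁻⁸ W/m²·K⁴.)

Stefan–Boltzmann: P = εσAT⁴ = 0.95 × 5.67×10⁻⁸ × 0.0175 × (344)⁴ = 0.95 × 5.67×10⁻⁸ × 0.0175 × 1.40×10^10.
P = 13.2 W.

P ≈ 13.2 W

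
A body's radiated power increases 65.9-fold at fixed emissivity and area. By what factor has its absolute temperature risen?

P ∝ T⁴ ⇒ T ∝ P^(1/4), so T scales by (65.9)^(1/4) = 2.85.

factor ≈ 2.85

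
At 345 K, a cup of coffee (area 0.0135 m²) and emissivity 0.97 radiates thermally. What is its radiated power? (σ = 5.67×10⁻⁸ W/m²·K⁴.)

Stefan–Boltzmann: P = εσAT⁴ = 0.97 × 5.67×10⁻⁸ × 0.0135 × (345)⁴ = 0.97 × 5.67×10⁻⁸ × 0.0135 × 1.42×10^10.
P = 10.5 W.

P ≈ 10.5 W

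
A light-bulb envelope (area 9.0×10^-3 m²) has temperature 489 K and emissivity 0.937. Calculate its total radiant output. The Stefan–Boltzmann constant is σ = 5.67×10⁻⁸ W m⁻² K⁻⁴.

P ≈ 27.3 W

Stefan–Boltzmann: P = εσAT⁴ = 0.937 × 5.67×10⁻⁸ × 9.00×10^-3 × (489)⁴ = 0.937 × 5.67×10⁻⁸ × 9.00×10^-3 × 5.72×10^10.
P = 27.3 W.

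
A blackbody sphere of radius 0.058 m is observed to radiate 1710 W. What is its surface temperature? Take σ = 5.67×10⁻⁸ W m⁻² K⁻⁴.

A = 4πr² = 4π × (0.058)² = 0.0423 m².
From P = σAT⁴, T = (P / σA)^(1/4) = (1710 / (5.67×10⁻⁸ × 0.0423))^(1/4).
T = (7.13×10^11)^(1/4) = 919 K.

T ≈ 919 K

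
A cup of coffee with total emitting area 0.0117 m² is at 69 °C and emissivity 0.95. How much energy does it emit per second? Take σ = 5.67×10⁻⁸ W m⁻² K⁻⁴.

P ≈ 8.62 W

69 °C = 342 K.
Stefan–Boltzmann: P = εσAT⁴ = 0.95 × 5.67×10⁻⁸ × 0.0117 × (342)⁴ = 0.95 × 5.67×10⁻⁸ × 0.0117 × 1.37×10^10.
P = 8.62 W.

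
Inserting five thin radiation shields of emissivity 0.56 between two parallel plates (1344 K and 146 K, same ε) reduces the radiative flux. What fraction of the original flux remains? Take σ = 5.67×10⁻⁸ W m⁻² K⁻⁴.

With N identical shields there are N+1 = 6 gaps in series, each with the same radiative resistance, so the flux falls to 1/(N+1) of its unshielded value.

ratio ≈ 0.167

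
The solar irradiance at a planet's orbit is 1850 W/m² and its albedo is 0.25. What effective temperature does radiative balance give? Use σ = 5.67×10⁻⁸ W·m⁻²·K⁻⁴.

T ≈ 280 K

Power absorbed = (1−a)S·πR²; power emitted = 4πR²σT⁴. Equating and cancelling πR²:
T = ((1−a)S / 4σ)^(1/4) = (1390 / (4 × 5.67×10⁻⁸))^(1/4) = (6.12×10^9)^(1/4).
T = 280 K.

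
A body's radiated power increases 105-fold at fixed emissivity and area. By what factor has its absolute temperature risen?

factor ≈ 3.20

P ∝ T⁴ ⇒ T ∝ P^(1/4), so T scales by (105)^(1/4) = 3.20.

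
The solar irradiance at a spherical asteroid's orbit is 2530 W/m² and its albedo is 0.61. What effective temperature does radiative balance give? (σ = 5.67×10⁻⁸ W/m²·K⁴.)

Power absorbed = (1−a)S·πR²; power emitted = 4πR²σT⁴. Equating and cancelling πR²:
T = ((1−a)S / 4σ)^(1/4) = (987 / (4 × 5.67×10⁻⁸))^(1/4) = (4.35×10^9)^(1/4).
T = 257 K.

T ≈ 257 K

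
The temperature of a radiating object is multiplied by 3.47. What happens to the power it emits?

factor ≈ 145

P ∝ T⁴, so the power scales as (3.47)⁴ = 145.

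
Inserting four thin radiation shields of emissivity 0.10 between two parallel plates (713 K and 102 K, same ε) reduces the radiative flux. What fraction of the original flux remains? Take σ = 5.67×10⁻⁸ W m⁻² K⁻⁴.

ratio ≈ 0.200

With N identical shields there are N+1 = 5 gaps in series, each with the same radiative resistance, so the flux falls to 1/(N+1) of its unshielded value.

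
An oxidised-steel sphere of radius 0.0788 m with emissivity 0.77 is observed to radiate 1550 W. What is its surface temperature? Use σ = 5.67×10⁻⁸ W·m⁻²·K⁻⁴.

A = 4πr² = 4π × (0.0788)² = 0.0780 m².
From P = εσAT⁴, T = (P / εσA)^(1/4) = (1550 / (0.77 × 5.67×10⁻⁸ × 0.0780))^(1/4).
T = (4.55×10^11)^(1/4) = 821 K.

T ≈ 821 K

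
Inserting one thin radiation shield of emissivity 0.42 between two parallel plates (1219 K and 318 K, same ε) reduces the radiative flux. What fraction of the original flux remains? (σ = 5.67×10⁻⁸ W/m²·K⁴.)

ratio ≈ 0.500

With N identical shields there are N+1 = 2 gaps in series, each with the same radiative resistance, so the flux falls to 1/(N+1) of its unshielded value.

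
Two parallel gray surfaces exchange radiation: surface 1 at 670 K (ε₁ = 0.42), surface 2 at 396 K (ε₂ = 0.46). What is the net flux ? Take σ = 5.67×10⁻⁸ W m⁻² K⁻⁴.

For two large parallel gray plates, q = σ(T₁⁴ − T₂⁴) / (1/ε₁ + 1/ε₂ − 1).
1/ε₁ + 1/ε₂ − 1 = 1/0.42 + 1/0.46 − 1 = 3.555.
T₁⁴ − T₂⁴ = 2.02×10^11 − 2.46×10^10 = 1.77×10^11 K⁴.
q = 5.67×10⁻⁸ × 1.77×10^11 / 3.555 = 2820 W/m².

q ≈ 2820 W/m²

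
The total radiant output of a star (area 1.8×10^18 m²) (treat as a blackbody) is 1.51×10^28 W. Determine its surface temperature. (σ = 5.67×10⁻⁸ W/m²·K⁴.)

T ≈ 19600 K

From P = σAT⁴, T = (P / σA)^(1/4) = (1.51×10^28 / (5.67×10⁻⁸ × 1.80×10^18))^(1/4).
T = (1.48×10^17)^(1/4) = 19600 K.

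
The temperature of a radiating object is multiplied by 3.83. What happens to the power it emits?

factor ≈ 215

P ∝ T⁴, so the power scales as (3.83)⁴ = 215.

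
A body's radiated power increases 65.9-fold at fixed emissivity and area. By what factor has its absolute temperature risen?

P ∝ T⁴ ⇒ T ∝ P^(1/4), so T scales by (65.9)^(1/4) = 2.85.

factor ≈ 2.85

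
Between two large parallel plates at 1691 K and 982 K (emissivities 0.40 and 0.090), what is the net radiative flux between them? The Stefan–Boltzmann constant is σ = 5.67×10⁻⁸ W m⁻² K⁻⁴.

For two large parallel gray plates, q = σ(T₁⁴ − T₂⁴) / (1/ε₁ + 1/ε₂ − 1).
1/ε₁ + 1/ε₂ − 1 = 1/0.40 + 1/0.090 − 1 = 12.61.
T₁⁴ − T₂⁴ = 8.18×10^12 − 9.30×10^11 = 7.25×10^12 K⁴.
q = 5.67×10⁻⁸ × 7.25×10^12 / 12.61 = 32600 W/m².

q ≈ 32600 W/m²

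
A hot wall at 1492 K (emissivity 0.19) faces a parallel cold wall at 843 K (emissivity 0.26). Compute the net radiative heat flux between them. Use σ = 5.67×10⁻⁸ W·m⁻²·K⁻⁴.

For two large parallel gray plates, q = σ(T₁⁴ − T₂⁴) / (1/ε₁ + 1/ε₂ − 1).
1/ε₁ + 1/ε₂ − 1 = 1/0.19 + 1/0.26 − 1 = 8.109.
T₁⁴ − T₂⁴ = 4.96×10^12 − 5.05×10^11 = 4.45×10^12 K⁴.
q = 5.67×10⁻⁸ × 4.45×10^12 / 8.109 = 31100 W/m².

q ≈ 31100 W/m²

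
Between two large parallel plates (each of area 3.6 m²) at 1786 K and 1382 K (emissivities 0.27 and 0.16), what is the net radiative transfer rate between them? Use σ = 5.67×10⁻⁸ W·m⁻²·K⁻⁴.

For two large parallel gray plates, q = σ(T₁⁴ − T₂⁴) / (1/ε₁ + 1/ε₂ − 1).
1/ε₁ + 1/ε₂ − 1 = 1/0.27 + 1/0.16 − 1 = 8.954.
T₁⁴ − T₂⁴ = 1.02×10^13 − 3.65×10^12 = 6.53×10^12 K⁴.
q = 5.67×10⁻⁸ × 6.53×10^12 / 8.954 = 41300 W/m².
Q = q·A = 41300 × 3.6 = 1.49×10^5 W.

Q ≈ 1.49×10^5 W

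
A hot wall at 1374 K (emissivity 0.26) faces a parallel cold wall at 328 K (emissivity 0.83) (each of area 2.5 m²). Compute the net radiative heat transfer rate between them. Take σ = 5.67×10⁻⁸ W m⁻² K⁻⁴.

Q ≈ 1.24×10^5 W

For two large parallel gray plates, q = σ(T₁⁴ − T₂⁴) / (1/ε₁ + 1/ε₂ − 1).
1/ε₁ + 1/ε₂ − 1 = 1/0.26 + 1/0.83 − 1 = 4.051.
T₁⁴ − T₂⁴ = 3.56×10^12 − 1.16×10^10 = 3.55×10^12 K⁴.
q = 5.67×10⁻⁸ × 3.55×10^12 / 4.051 = 49700 W/m².
Q = q·A = 49700 × 2.5 = 1.24×10^5 W.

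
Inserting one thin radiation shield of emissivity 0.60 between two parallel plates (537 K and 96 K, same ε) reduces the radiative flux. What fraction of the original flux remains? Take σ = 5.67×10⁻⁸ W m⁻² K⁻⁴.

ratio ≈ 0.500

With N identical shields there are N+1 = 2 gaps in series, each with the same radiative resistance, so the flux falls to 1/(N+1) of its unshielded value.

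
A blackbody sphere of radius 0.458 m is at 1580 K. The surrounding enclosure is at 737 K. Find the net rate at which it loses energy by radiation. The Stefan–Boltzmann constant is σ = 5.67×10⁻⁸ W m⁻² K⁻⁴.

A = 4πr² = 4π × (0.458)² = 2.64 m².
Q = σA(T⁴ − T_s⁴). T⁴ − T_s⁴ = (1580)⁴ − (737)⁴ = 6.23×10^12 − 2.95×10^11 = 5.94×10^12 K⁴.
Q = 5.67×10⁻⁸ × 2.64 × 5.94×10^12 = 8.87×10^5 W.

Q ≈ 8.87×10^5 W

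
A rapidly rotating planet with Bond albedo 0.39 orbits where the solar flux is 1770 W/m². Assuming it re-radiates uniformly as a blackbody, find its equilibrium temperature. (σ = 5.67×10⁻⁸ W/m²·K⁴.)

T ≈ 263 K

Power absorbed = (1−a)S·πR²; power emitted = 4πR²σT⁴. Equating and cancelling πR²:
T = ((1−a)S / 4σ)^(1/4) = (1080 / (4 × 5.67×10⁻⁸))^(1/4) = (4.76×10^9)^(1/4).
T = 263 K.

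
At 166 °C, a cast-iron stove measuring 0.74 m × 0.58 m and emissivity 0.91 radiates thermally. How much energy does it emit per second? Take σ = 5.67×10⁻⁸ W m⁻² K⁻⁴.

P ≈ 823 W

A = 0.74 × 0.58 = 0.429 m².
166 °C = 439 K.
Stefan–Boltzmann: P = εσAT⁴ = 0.91 × 5.67×10⁻⁸ × 0.429 × (439)⁴ = 0.91 × 5.67×10⁻⁸ × 0.429 × 3.71×10^10.
P = 823 W.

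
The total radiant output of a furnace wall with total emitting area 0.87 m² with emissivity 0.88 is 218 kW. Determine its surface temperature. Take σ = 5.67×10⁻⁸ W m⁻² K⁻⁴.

From P = εσAT⁴, T = (P / εσA)^(1/4) = (2.18×10^5 / (0.88 × 5.67×10⁻⁸ × 0.870))^(1/4).
T = (5.02×10^12)^(1/4) = 1500 K.

T ≈ 1500 K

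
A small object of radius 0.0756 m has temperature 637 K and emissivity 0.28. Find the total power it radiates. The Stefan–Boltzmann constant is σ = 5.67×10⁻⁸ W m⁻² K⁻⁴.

A = 4πr² = 4π × (0.0756)² = 0.0718 m².
P = εσAT⁴ = 0.28 × 5.67×10⁻⁸ × 0.0718 × (637)⁴ = 0.28 × 5.67×10⁻⁸ × 0.0718 × 1.65×10^11.
P = 188 W.

P ≈ 188 W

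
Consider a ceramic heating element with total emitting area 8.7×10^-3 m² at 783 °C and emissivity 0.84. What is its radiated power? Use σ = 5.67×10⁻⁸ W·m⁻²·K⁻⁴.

P ≈ 515 W

783 °C = 1056 K.
P = εσAT⁴ = 0.84 × 5.67×10⁻⁸ × 8.70×10^-3 × (1056)⁴ = 0.84 × 5.67×10⁻⁸ × 8.70×10^-3 × 1.24×10^12.
P = 515 W.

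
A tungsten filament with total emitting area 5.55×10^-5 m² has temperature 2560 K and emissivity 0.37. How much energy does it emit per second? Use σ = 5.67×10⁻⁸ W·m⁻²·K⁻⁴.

P = εσAT⁴ = 0.37 × 5.67×10⁻⁸ × 5.55×10^-5 × (2560)⁴ = 0.37 × 5.67×10⁻⁸ × 5.55×10^-5 × 4.29×10^13.
P = 50.0 W.

P ≈ 50.0 W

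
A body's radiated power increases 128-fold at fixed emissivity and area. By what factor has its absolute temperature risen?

factor ≈ 3.36

P ∝ T⁴ ⇒ T ∝ P^(1/4), so T scales by (128)^(1/4) = 3.36.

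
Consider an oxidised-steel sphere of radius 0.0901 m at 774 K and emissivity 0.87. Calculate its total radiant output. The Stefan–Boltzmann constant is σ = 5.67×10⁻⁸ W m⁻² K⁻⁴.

A = 4πr² = 4π × (0.0901)² = 0.102 m².
P = εσAT⁴ = 0.87 × 5.67×10⁻⁸ × 0.102 × (774)⁴ = 0.87 × 5.67×10⁻⁸ × 0.102 × 3.59×10^11.
P = 1810 W.

P ≈ 1810 W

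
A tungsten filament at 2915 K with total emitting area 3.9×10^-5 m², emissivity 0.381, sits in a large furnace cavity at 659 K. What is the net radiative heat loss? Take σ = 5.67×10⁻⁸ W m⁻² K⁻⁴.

Q = εσA(T⁴ − T_s⁴). T⁴ − T_s⁴ = (2915)⁴ − (659)⁴ = 7.22×10^13 − 1.89×10^11 = 7.20×10^13 K⁴.
Q = 0.381 × 5.67×10⁻⁸ × 3.90×10^-5 × 7.20×10^13 = 60.7 W.

Q ≈ 60.7 W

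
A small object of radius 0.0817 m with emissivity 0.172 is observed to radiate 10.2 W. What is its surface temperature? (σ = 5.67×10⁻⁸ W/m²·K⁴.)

A = 4πr² = 4π × (0.0817)² = 0.0839 m².
From P = εσAT⁴, T = (P / εσA)^(1/4) = (10.2 / (0.172 × 5.67×10⁻⁸ × 0.0839))^(1/4).
T = (1.25×10^10)^(1/4) = 334 K.

T ≈ 334 K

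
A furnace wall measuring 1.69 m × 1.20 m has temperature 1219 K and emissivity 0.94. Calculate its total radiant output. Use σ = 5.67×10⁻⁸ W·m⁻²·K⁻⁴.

P ≈ 2.39×10^5 W

A = 1.69 × 1.20 = 2.03 m².
Stefan–Boltzmann: P = εσAT⁴ = 0.94 × 5.67×10⁻⁸ × 2.03 × (1219)⁴ = 0.94 × 5.67×10⁻⁸ × 2.03 × 2.21×10^12.
P = 2.39×10^5 W.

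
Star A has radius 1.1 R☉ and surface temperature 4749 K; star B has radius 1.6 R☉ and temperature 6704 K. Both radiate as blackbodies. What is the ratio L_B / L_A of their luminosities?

L = 4πR²σT⁴ ∝ R²T⁴, so L_B/L_A = (1.6/1.1)² × (6704/4749)⁴ = 2.12 × 3.97 = 8.40.

L_B/L_A ≈ 8.40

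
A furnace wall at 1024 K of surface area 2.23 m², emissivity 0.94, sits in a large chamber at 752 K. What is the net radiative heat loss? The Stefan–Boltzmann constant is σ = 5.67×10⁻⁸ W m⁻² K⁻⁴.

Q ≈ 92700 W

Q = εσA(T⁴ − T_s⁴). T⁴ − T_s⁴ = (1024)⁴ − (752)⁴ = 1.10×10^12 − 3.20×10^11 = 7.80×10^11 K⁴.
Q = 0.94 × 5.67×10⁻⁸ × 2.23 × 7.80×10^11 = 92700 W.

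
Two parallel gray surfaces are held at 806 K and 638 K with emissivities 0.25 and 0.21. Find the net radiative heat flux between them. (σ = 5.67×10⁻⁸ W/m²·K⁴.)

For two large parallel gray plates, q = σ(T₁⁴ − T₂⁴) / (1/ε₁ + 1/ε₂ − 1).
1/ε₁ + 1/ε₂ − 1 = 1/0.25 + 1/0.21 − 1 = 7.762.
T₁⁴ − T₂⁴ = 4.22×10^11 − 1.66×10^11 = 2.56×10^11 K⁴.
q = 5.67×10⁻⁸ × 2.56×10^11 / 7.762 = 1870 W/m².

q ≈ 1870 W/m²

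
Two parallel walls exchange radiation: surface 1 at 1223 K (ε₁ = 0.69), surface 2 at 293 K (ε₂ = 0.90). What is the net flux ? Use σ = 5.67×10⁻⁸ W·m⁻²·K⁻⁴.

q ≈ 81000 W/m²

For two large parallel gray plates, q = σ(T₁⁴ − T₂⁴) / (1/ε₁ + 1/ε₂ − 1).
1/ε₁ + 1/ε₂ − 1 = 1/0.69 + 1/0.90 − 1 = 1.560.
T₁⁴ − T₂⁴ = 2.24×10^12 − 7.37×10^9 = 2.23×10^12 K⁴.
q = 5.67×10⁻⁸ × 2.23×10^12 / 1.560 = 81000 W/m².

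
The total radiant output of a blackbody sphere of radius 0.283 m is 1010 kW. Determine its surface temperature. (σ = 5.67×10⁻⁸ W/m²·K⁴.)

T ≈ 2050 K

A = 4πr² = 4π × (0.283)² = 1.01 m².
From P = σAT⁴, T = (P / σA)^(1/4) = (1.01×10^6 / (5.67×10⁻⁸ × 1.01))^(1/4).
T = (1.77×10^13)^(1/4) = 2050 K.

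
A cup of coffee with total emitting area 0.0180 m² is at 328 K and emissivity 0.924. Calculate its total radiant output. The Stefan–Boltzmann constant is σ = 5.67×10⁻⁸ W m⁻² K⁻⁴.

P = εσAT⁴ = 0.924 × 5.67×10⁻⁸ × 0.0180 × (328)⁴ = 0.924 × 5.67×10⁻⁸ × 0.0180 × 1.16×10^10.
P = 10.9 W.

P ≈ 10.9 W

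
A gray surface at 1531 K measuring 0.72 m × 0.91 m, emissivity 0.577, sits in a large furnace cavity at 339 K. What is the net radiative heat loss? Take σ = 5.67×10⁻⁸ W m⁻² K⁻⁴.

A = 0.72 × 0.91 = 0.655 m².
Q = εσA(T⁴ − T_s⁴). T⁴ − T_s⁴ = (1531)⁴ − (339)⁴ = 5.49×10^12 − 1.32×10^10 = 5.48×10^12 K⁴.
Q = 0.577 × 5.67×10⁻⁸ × 0.655 × 5.48×10^12 = 1.17×10^5 W.

Q ≈ 1.17×10^5 W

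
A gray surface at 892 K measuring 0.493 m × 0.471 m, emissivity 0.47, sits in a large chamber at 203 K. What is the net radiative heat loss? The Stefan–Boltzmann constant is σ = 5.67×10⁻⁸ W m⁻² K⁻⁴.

Q ≈ 3910 W

A = 0.493 × 0.471 = 0.232 m².
Q = εσA(T⁴ − T_s⁴). T⁴ − T_s⁴ = (892)⁴ − (203)⁴ = 6.33×10^11 − 1.70×10^9 = 6.31×10^11 K⁴.
Q = 0.47 × 5.67×10⁻⁸ × 0.232 × 6.31×10^11 = 3910 W.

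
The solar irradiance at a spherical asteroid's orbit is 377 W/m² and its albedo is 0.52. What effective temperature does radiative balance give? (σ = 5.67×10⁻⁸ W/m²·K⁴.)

Power absorbed = (1−a)S·πR²; power emitted = 4πR²σT⁴. Equating and cancelling πR²:
T = ((1−a)S / 4σ)^(1/4) = (181 / (4 × 5.67×10⁻⁸))^(1/4) = (7.98×10^8)^(1/4).
T = 168 K.

T ≈ 168 K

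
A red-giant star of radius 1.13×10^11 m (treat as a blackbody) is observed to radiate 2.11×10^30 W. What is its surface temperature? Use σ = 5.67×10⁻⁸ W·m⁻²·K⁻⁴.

A = 4πr² = 4π × (1.13×10^11)² = 1.60×10^23 m².
From P = σAT⁴, T = (P / σA)^(1/4) = (2.11×10^30 / (5.67×10⁻⁸ × 1.60×10^23))^(1/4).
T = (2.32×10^14)^(1/4) = 3900 K.

T ≈ 3900 K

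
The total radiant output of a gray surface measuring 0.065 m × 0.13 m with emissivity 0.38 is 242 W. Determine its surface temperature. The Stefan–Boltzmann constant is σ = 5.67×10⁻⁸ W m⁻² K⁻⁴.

A = 0.065 × 0.13 = 8.45×10^-3 m².
From P = εσAT⁴, T = (P / εσA)^(1/4) = (242 / (0.38 × 5.67×10⁻⁸ × 8.45×10^-3))^(1/4).
T = (1.33×10^12)^(1/4) = 1070 K.

T ≈ 1070 K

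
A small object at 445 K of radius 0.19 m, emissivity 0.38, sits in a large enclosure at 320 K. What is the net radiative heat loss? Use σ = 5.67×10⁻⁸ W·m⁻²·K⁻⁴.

Q ≈ 281 W

A = 4πr² = 4π × (0.19)² = 0.454 m².
Q = εσA(T⁴ − T_s⁴). T⁴ − T_s⁴ = (445)⁴ − (320)⁴ = 3.92×10^10 − 1.05×10^10 = 2.87×10^10 K⁴.
Q = 0.38 × 5.67×10⁻⁸ × 0.454 × 2.87×10^10 = 281 W.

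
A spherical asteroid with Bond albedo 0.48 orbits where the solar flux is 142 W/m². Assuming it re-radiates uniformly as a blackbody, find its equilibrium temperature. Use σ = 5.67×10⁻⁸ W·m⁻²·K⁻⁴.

Power absorbed = (1−a)S·πR²; power emitted = 4πR²σT⁴. Equating and cancelling πR²:
T = ((1−a)S / 4σ)^(1/4) = (73.8 / (4 × 5.67×10⁻⁸))^(1/4) = (3.26×10^8)^(1/4).
T = 134 K.

T ≈ 134 K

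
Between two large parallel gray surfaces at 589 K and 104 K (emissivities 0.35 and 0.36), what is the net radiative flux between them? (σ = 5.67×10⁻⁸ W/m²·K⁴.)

q ≈ 1470 W/m²

For two large parallel gray plates, q = σ(T₁⁴ − T₂⁴) / (1/ε₁ + 1/ε₂ − 1).
1/ε₁ + 1/ε₂ − 1 = 1/0.35 + 1/0.36 − 1 = 4.635.
T₁⁴ − T₂⁴ = 1.20×10^11 − 1.17×10^8 = 1.20×10^11 K⁴.
q = 5.67×10⁻⁸ × 1.20×10^11 / 4.635 = 1470 W/m².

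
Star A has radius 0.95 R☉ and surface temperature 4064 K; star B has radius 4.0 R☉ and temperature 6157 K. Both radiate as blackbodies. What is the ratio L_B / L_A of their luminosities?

L = 4πR²σT⁴ ∝ R²T⁴, so L_B/L_A = (4.0/0.95)² × (6157/4064)⁴ = 17.7 × 5.27 = 93.4.

L_B/L_A ≈ 93.4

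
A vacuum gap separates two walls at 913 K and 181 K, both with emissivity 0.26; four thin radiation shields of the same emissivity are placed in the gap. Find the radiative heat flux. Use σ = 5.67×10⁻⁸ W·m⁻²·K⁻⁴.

q ≈ 1180 W/m²

Each of the 5 gaps contributes resistance (2/ε − 1) = 2/0.26 − 1 = 6.692; total = 33.46.
q = σ(T₁⁴ − T₂⁴) / 33.46 = 5.67×10⁻⁸ × 6.94×10^11 / 33.46 = 1180 W/m².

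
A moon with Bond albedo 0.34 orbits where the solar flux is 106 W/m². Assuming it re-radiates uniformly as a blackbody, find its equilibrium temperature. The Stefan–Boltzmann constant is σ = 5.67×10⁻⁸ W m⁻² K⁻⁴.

T ≈ 133 K

Power absorbed = (1−a)S·πR²; power emitted = 4πR²σT⁴. Equating and cancelling πR²:
T = ((1−a)S / 4σ)^(1/4) = (70.0 / (4 × 5.67×10⁻⁸))^(1/4) = (3.08×10^8)^(1/4).
T = 133 K.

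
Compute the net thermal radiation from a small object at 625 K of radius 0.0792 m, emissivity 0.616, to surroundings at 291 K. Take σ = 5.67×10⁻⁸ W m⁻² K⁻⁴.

A = 4πr² = 4π × (0.0792)² = 0.0788 m².
Q = εσA(T⁴ − T_s⁴). T⁴ − T_s⁴ = (625)⁴ − (291)⁴ = 1.53×10^11 − 7.17×10^9 = 1.45×10^11 K⁴.
Q = 0.616 × 5.67×10⁻⁸ × 0.0788 × 1.45×10^11 = 400 W.

Q ≈ 400 W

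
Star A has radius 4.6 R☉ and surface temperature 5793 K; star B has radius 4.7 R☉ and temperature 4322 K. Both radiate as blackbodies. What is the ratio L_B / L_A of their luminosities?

L_B/L_A ≈ 0.323

L = 4πR²σT⁴ ∝ R²T⁴, so L_B/L_A = (4.7/4.6)² × (4322/5793)⁴ = 1.04 × 0.310 = 0.323.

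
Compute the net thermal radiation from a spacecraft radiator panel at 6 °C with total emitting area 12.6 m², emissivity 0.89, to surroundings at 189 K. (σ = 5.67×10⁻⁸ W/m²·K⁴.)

Q ≈ 3040 W

Convert: 6 °C = 279 K.
Q = εσA(T⁴ − T_s⁴). T⁴ − T_s⁴ = (279)⁴ − (189)⁴ = 6.06×10^9 − 1.28×10^9 = 4.78×10^9 K⁴.
Q = 0.89 × 5.67×10⁻⁸ × 12.6 × 4.78×10^9 = 3040 W.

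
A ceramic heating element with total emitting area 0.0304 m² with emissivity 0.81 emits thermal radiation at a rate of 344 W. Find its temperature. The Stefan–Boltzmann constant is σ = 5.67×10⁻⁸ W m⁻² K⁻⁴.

From P = εσAT⁴, T = (P / εσA)^(1/4) = (344 / (0.81 × 5.67×10⁻⁸ × 0.0304))^(1/4).
T = (2.46×10^11)^(1/4) = 705 K.

T ≈ 705 K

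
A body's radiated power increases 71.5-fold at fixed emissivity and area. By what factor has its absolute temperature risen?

factor ≈ 2.91

P ∝ T⁴ ⇒ T ∝ P^(1/4), so T scales by (71.5)^(1/4) = 2.91.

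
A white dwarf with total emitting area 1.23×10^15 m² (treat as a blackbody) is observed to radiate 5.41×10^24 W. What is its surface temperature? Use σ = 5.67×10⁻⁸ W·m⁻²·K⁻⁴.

T ≈ 16700 K

From P = σAT⁴, T = (P / σA)^(1/4) = (5.41×10^24 / (5.67×10⁻⁸ × 1.23×10^15))^(1/4).
T = (7.76×10^16)^(1/4) = 16700 K.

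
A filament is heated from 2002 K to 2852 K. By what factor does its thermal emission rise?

ratio ≈ 4.12

P ∝ T⁴, so the ratio is (2852/2002)⁴ = (1.425)⁴ = 4.12.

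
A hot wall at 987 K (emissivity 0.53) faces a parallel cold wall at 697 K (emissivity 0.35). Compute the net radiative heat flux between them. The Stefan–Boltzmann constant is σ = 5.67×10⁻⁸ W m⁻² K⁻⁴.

For two large parallel gray plates, q = σ(T₁⁴ − T₂⁴) / (1/ε₁ + 1/ε₂ − 1).
1/ε₁ + 1/ε₂ − 1 = 1/0.53 + 1/0.35 − 1 = 3.744.
T₁⁴ − T₂⁴ = 9.49×10^11 − 2.36×10^11 = 7.13×10^11 K⁴.
q = 5.67×10⁻⁸ × 7.13×10^11 / 3.744 = 10800 W/m².

q ≈ 10800 W/m²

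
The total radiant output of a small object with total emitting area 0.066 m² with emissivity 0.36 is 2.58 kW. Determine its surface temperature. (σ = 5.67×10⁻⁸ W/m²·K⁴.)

T ≈ 1180 K

From P = εσAT⁴, T = (P / εσA)^(1/4) = (2580 / (0.36 × 5.67×10⁻⁸ × 0.0660))^(1/4).
T = (1.92×10^12)^(1/4) = 1180 K.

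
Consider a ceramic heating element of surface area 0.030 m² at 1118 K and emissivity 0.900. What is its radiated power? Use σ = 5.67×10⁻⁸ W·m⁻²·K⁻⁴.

P = εσAT⁴ = 0.900 × 5.67×10⁻⁸ × 0.0300 × (1118)⁴ = 0.900 × 5.67×10⁻⁸ × 0.0300 × 1.56×10^12.
P = 2390 W.

P ≈ 2390 W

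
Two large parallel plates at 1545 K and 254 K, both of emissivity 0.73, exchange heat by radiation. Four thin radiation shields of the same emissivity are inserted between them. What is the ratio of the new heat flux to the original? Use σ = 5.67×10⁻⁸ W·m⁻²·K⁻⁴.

ratio ≈ 0.200

With N identical shields there are N+1 = 5 gaps in series, each with the same radiative resistance, so the flux falls to 1/(N+1) of its unshielded value.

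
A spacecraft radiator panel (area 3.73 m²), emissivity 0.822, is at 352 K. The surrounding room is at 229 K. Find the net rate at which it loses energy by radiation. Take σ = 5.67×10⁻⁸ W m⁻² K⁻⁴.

Q = εσA(T⁴ − T_s⁴). T⁴ − T_s⁴ = (352)⁴ − (229)⁴ = 1.54×10^10 − 2.75×10^9 = 1.26×10^10 K⁴.
Q = 0.822 × 5.67×10⁻⁸ × 3.73 × 1.26×10^10 = 2190 W.

Q ≈ 2190 W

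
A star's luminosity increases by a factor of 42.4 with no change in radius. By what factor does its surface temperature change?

P ∝ T⁴ ⇒ T ∝ P^(1/4), so T scales by (42.4)^(1/4) = 2.55.

factor ≈ 2.55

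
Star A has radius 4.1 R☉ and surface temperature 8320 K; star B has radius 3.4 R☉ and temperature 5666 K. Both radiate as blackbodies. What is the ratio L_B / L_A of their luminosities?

L = 4πR²σT⁴ ∝ R²T⁴, so L_B/L_A = (3.4/4.1)² × (5666/8320)⁴ = 0.688 × 0.215 = 0.148.

L_B/L_A ≈ 0.148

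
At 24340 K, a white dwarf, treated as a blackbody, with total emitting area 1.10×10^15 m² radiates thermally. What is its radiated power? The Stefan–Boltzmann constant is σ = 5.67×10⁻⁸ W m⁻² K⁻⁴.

P = σAT⁴ = 5.67×10⁻⁸ × 1.10×10^15 × (24340)⁴ = 5.67×10⁻⁸ × 1.10×10^15 × 3.51×10^17.
P = 2.19×10^25 W.

P ≈ 2.19×10^25 W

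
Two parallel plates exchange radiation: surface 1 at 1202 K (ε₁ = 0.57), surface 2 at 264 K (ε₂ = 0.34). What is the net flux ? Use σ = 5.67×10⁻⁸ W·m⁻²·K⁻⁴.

For two large parallel gray plates, q = σ(T₁⁴ − T₂⁴) / (1/ε₁ + 1/ε₂ − 1).
1/ε₁ + 1/ε₂ − 1 = 1/0.57 + 1/0.34 − 1 = 3.696.
T₁⁴ − T₂⁴ = 2.09×10^12 − 4.86×10^9 = 2.08×10^12 K⁴.
q = 5.67×10⁻⁸ × 2.08×10^12 / 3.696 = 32000 W/m².

q ≈ 32000 W/m²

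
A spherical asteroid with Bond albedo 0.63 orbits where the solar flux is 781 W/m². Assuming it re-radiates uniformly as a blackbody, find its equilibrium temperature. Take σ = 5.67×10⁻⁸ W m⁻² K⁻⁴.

T ≈ 189 K

Power absorbed = (1−a)S·πR²; power emitted = 4πR²σT⁴. Equating and cancelling πR²:
T = ((1−a)S / 4σ)^(1/4) = (289 / (4 × 5.67×10⁻⁸))^(1/4) = (1.27×10^9)^(1/4).
T = 189 K.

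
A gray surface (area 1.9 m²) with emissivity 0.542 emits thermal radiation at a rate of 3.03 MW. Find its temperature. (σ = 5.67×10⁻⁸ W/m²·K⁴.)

T ≈ 2680 K

From P = εσAT⁴, T = (P / εσA)^(1/4) = (3.03×10^6 / (0.542 × 5.67×10⁻⁸ × 1.90))^(1/4).
T = (5.19×10^13)^(1/4) = 2680 K.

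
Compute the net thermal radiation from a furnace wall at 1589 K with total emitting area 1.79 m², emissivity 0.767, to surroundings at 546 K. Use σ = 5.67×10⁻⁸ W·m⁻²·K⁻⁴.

Q ≈ 4.89×10^5 W

Q = εσA(T⁴ − T_s⁴). T⁴ − T_s⁴ = (1589)⁴ − (546)⁴ = 6.38×10^12 − 8.89×10^10 = 6.29×10^12 K⁴.
Q = 0.767 × 5.67×10⁻⁸ × 1.79 × 6.29×10^12 = 4.89×10^5 W.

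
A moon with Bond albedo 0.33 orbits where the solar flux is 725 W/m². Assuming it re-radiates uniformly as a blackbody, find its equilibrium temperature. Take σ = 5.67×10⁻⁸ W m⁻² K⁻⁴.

T ≈ 215 K

Power absorbed = (1−a)S·πR²; power emitted = 4πR²σT⁴. Equating and cancelling πR²:
T = ((1−a)S / 4σ)^(1/4) = (486 / (4 × 5.67×10⁻⁸))^(1/4) = (2.14×10^9)^(1/4).
T = 215 K.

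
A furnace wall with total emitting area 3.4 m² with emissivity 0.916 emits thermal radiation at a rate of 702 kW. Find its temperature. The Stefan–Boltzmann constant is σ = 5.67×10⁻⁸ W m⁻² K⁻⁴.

T ≈ 1410 K

From P = εσAT⁴, T = (P / εσA)^(1/4) = (7.02×10^5 / (0.916 × 5.67×10⁻⁸ × 3.40))^(1/4).
T = (3.98×10^12)^(1/4) = 1410 K.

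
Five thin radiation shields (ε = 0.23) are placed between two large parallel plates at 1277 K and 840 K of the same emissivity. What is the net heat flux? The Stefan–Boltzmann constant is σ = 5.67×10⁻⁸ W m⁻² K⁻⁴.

Each of the 6 gaps contributes resistance (2/ε − 1) = 2/0.23 − 1 = 7.696; total = 46.17.
q = σ(T₁⁴ − T₂⁴) / 46.17 = 5.67×10⁻⁸ × 2.16×10^12 / 46.17 = 2650 W/m².

q ≈ 2650 W/m²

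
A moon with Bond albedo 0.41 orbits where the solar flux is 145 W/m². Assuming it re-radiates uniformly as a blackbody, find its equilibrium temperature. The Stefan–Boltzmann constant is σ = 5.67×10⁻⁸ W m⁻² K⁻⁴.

T ≈ 139 K

Power absorbed = (1−a)S·πR²; power emitted = 4πR²σT⁴. Equating and cancelling πR²:
T = ((1−a)S / 4σ)^(1/4) = (85.6 / (4 × 5.67×10⁻⁸))^(1/4) = (3.77×10^8)^(1/4).
T = 139 K.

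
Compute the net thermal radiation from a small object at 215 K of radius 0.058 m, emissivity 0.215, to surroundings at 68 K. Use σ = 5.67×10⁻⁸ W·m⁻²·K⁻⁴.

Q ≈ 1.09 W

A = 4πr² = 4π × (0.058)² = 0.0423 m².
Q = εσA(T⁴ − T_s⁴). T⁴ − T_s⁴ = (215)⁴ − (68)⁴ = 2.14×10^9 − 2.14×10^7 = 2.12×10^9 K⁴.
Q = 0.215 × 5.67×10⁻⁸ × 0.0423 × 2.12×10^9 = 1.09 W.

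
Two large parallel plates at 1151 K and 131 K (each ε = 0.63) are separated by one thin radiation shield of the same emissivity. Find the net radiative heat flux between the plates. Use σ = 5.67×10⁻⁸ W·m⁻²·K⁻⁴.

q ≈ 22900 W/m²

Each of the 2 gaps contributes resistance (2/ε − 1) = 2/0.63 − 1 = 2.175; total = 4.349.
q = σ(T₁⁴ − T₂⁴) / 4.349 = 5.67×10⁻⁸ × 1.75×10^12 / 4.349 = 22900 W/m².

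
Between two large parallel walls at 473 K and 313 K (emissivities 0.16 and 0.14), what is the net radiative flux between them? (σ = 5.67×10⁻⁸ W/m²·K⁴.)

For two large parallel gray plates, q = σ(T₁⁴ − T₂⁴) / (1/ε₁ + 1/ε₂ − 1).
1/ε₁ + 1/ε₂ − 1 = 1/0.16 + 1/0.14 − 1 = 12.39.
T₁⁴ − T₂⁴ = 5.01×10^10 − 9.60×10^9 = 4.05×10^10 K⁴.
q = 5.67×10⁻⁸ × 4.05×10^10 / 12.39 = 185 W/m².

q ≈ 185 W/m²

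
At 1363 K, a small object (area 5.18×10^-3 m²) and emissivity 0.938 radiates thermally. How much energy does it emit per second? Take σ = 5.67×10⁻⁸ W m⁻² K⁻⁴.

P ≈ 951 W

Stefan–Boltzmann: P = εσAT⁴ = 0.938 × 5.67×10⁻⁸ × 5.18×10^-3 × (1363)⁴ = 0.938 × 5.67×10⁻⁸ × 5.18×10^-3 × 3.45×10^12.
P = 951 W.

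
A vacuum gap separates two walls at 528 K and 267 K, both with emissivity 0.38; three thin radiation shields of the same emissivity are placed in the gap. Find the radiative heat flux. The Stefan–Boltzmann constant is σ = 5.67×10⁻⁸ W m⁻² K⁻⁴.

Each of the 4 gaps contributes resistance (2/ε − 1) = 2/0.38 − 1 = 4.263; total = 17.05.
q = σ(T₁⁴ − T₂⁴) / 17.05 = 5.67×10⁻⁸ × 7.26×10^10 / 17.05 = 242 W/m².

q ≈ 242 W/m²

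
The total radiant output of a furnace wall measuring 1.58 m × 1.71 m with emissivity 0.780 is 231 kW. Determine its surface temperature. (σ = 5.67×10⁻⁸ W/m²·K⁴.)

A = 1.58 × 1.71 = 2.70 m².
From P = εσAT⁴, T = (P / εσA)^(1/4) = (2.31×10^5 / (0.780 × 5.67×10⁻⁸ × 2.70))^(1/4).
T = (1.93×10^12)^(1/4) = 1180 K.

T ≈ 1180 K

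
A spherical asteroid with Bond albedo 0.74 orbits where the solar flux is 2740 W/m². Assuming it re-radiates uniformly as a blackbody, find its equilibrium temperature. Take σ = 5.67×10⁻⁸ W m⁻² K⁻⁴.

T ≈ 237 K

Power absorbed = (1−a)S·πR²; power emitted = 4πR²σT⁴. Equating and cancelling πR²:
T = ((1−a)S / 4σ)^(1/4) = (712 / (4 × 5.67×10⁻⁸))^(1/4) = (3.14×10^9)^(1/4).
T = 237 K.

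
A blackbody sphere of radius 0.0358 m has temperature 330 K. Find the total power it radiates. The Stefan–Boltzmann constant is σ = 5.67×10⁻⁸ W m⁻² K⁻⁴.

P ≈ 10.8 W

A = 4πr² = 4π × (0.0358)² = 0.0161 m².
P = σAT⁴ = 5.67×10⁻⁸ × 0.0161 × (330)⁴ = 5.67×10⁻⁸ × 0.0161 × 1.19×10^10.
P = 10.8 W.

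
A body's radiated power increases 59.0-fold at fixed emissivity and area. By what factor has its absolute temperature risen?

P ∝ T⁴ ⇒ T ∝ P^(1/4), so T scales by (59.0)^(1/4) = 2.77.

factor ≈ 2.77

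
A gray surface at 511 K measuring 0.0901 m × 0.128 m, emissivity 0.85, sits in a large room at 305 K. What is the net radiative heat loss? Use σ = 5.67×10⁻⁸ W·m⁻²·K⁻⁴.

Q ≈ 33.1 W

A = 0.0901 × 0.128 = 0.0115 m².
Q = εσA(T⁴ − T_s⁴). T⁴ − T_s⁴ = (511)⁴ − (305)⁴ = 6.82×10^10 − 8.65×10^9 = 5.95×10^10 K⁴.
Q = 0.85 × 5.67×10⁻⁸ × 0.0115 × 5.95×10^10 = 33.1 W.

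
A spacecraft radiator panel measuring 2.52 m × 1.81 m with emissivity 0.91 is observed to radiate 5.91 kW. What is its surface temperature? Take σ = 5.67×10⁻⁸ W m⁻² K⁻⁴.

A = 2.52 × 1.81 = 4.56 m².
From P = εσAT⁴, T = (P / εσA)^(1/4) = (5910 / (0.91 × 5.67×10⁻⁸ × 4.56))^(1/4).
T = (2.51×10^10)^(1/4) = 398 K.

T ≈ 398 K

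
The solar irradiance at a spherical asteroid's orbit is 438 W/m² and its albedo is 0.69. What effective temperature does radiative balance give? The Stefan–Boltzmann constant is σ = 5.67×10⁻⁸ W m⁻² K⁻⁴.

T ≈ 156 K

Power absorbed = (1−a)S·πR²; power emitted = 4πR²σT⁴. Equating and cancelling πR²:
T = ((1−a)S / 4σ)^(1/4) = (136 / (4 × 5.67×10⁻⁸))^(1/4) = (5.99×10^8)^(1/4).
T = 156 K.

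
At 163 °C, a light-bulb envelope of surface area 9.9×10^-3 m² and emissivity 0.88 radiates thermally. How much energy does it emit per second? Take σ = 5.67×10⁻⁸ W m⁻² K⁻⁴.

163 °C = 436 K.
Stefan–Boltzmann: P = εσAT⁴ = 0.88 × 5.67×10⁻⁸ × 9.90×10^-3 × (436)⁴ = 0.88 × 5.67×10⁻⁸ × 9.90×10^-3 × 3.61×10^10.
P = 17.9 W.

P ≈ 17.9 W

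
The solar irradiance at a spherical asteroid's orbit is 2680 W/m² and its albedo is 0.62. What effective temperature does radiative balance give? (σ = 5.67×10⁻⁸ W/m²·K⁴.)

Power absorbed = (1−a)S·πR²; power emitted = 4πR²σT⁴. Equating and cancelling πR²:
T = ((1−a)S / 4σ)^(1/4) = (1020 / (4 × 5.67×10⁻⁸))^(1/4) = (4.49×10^9)^(1/4).
T = 259 K.

T ≈ 259 K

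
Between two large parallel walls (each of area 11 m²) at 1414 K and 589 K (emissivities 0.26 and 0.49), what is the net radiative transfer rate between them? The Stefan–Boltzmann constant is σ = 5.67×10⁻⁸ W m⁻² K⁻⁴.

For two large parallel gray plates, q = σ(T₁⁴ − T₂⁴) / (1/ε₁ + 1/ε₂ − 1).
1/ε₁ + 1/ε₂ − 1 = 1/0.26 + 1/0.49 − 1 = 4.887.
T₁⁴ − T₂⁴ = 4.00×10^12 − 1.20×10^11 = 3.88×10^12 K⁴.
q = 5.67×10⁻⁸ × 3.88×10^12 / 4.887 = 45000 W/m².
Q = q·A = 45000 × 11 = 4.95×10^5 W.

Q ≈ 4.95×10^5 W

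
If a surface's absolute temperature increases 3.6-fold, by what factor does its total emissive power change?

P ∝ T⁴, so the power scales as (3.6)⁴ = 168.

factor ≈ 168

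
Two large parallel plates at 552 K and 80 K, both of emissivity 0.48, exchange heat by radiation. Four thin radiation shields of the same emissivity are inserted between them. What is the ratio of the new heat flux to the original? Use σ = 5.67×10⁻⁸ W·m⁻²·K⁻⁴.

With N identical shields there are N+1 = 5 gaps in series, each with the same radiative resistance, so the flux falls to 1/(N+1) of its unshielded value.

ratio ≈ 0.200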